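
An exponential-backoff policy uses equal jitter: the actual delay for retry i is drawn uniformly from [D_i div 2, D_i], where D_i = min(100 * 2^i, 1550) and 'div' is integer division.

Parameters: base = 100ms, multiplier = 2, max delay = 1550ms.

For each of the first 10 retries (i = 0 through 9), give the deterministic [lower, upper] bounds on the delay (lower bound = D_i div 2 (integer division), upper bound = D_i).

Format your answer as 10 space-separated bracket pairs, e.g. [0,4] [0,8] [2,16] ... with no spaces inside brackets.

Answer: [50,100] [100,200] [200,400] [400,800] [775,1550] [775,1550] [775,1550] [775,1550] [775,1550] [775,1550]

Derivation:
Computing bounds per retry:
  i=0: D_i=min(100*2^0,1550)=100, bounds=[50,100]
  i=1: D_i=min(100*2^1,1550)=200, bounds=[100,200]
  i=2: D_i=min(100*2^2,1550)=400, bounds=[200,400]
  i=3: D_i=min(100*2^3,1550)=800, bounds=[400,800]
  i=4: D_i=min(100*2^4,1550)=1550, bounds=[775,1550]
  i=5: D_i=min(100*2^5,1550)=1550, bounds=[775,1550]
  i=6: D_i=min(100*2^6,1550)=1550, bounds=[775,1550]
  i=7: D_i=min(100*2^7,1550)=1550, bounds=[775,1550]
  i=8: D_i=min(100*2^8,1550)=1550, bounds=[775,1550]
  i=9: D_i=min(100*2^9,1550)=1550, bounds=[775,1550]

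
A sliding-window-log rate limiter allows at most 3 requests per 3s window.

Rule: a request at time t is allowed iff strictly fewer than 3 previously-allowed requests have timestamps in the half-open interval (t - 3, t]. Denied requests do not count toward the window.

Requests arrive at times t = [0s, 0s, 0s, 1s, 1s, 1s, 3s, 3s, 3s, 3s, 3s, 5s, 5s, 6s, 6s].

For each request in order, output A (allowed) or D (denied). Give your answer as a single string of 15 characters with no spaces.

Answer: AAADDDAAADDDDAA

Derivation:
Tracking allowed requests in the window:
  req#1 t=0s: ALLOW
  req#2 t=0s: ALLOW
  req#3 t=0s: ALLOW
  req#4 t=1s: DENY
  req#5 t=1s: DENY
  req#6 t=1s: DENY
  req#7 t=3s: ALLOW
  req#8 t=3s: ALLOW
  req#9 t=3s: ALLOW
  req#10 t=3s: DENY
  req#11 t=3s: DENY
  req#12 t=5s: DENY
  req#13 t=5s: DENY
  req#14 t=6s: ALLOW
  req#15 t=6s: ALLOW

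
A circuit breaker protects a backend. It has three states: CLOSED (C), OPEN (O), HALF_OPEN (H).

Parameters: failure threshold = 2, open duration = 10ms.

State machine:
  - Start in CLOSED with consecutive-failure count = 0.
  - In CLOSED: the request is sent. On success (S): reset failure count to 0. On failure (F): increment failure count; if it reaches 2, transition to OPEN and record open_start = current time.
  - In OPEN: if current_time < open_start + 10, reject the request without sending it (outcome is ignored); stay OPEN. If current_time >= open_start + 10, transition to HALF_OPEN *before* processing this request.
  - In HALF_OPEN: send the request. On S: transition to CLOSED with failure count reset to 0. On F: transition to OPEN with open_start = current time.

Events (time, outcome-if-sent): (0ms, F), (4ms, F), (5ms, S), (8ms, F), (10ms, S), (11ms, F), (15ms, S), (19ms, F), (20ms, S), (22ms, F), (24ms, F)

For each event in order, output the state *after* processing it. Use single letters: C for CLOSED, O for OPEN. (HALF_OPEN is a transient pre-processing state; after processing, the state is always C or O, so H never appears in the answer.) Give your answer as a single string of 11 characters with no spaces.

State after each event:
  event#1 t=0ms outcome=F: state=CLOSED
  event#2 t=4ms outcome=F: state=OPEN
  event#3 t=5ms outcome=S: state=OPEN
  event#4 t=8ms outcome=F: state=OPEN
  event#5 t=10ms outcome=S: state=OPEN
  event#6 t=11ms outcome=F: state=OPEN
  event#7 t=15ms outcome=S: state=CLOSED
  event#8 t=19ms outcome=F: state=CLOSED
  event#9 t=20ms outcome=S: state=CLOSED
  event#10 t=22ms outcome=F: state=CLOSED
  event#11 t=24ms outcome=F: state=OPEN

Answer: COOOOOCCCCO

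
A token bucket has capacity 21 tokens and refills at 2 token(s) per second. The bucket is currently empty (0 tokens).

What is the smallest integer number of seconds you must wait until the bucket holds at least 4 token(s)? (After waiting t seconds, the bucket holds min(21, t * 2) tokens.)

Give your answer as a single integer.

Answer: 2

Derivation:
Need t * 2 >= 4, so t >= 4/2.
Smallest integer t = ceil(4/2) = 2.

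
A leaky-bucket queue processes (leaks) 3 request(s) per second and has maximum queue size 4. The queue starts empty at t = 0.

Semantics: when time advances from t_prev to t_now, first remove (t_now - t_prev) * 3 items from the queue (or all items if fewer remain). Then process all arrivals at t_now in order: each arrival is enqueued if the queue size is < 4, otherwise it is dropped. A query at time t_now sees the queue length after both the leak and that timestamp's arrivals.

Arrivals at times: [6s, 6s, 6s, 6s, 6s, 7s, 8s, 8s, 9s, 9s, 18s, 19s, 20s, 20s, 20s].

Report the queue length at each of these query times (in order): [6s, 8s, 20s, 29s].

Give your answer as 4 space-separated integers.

Queue lengths at query times:
  query t=6s: backlog = 4
  query t=8s: backlog = 2
  query t=20s: backlog = 3
  query t=29s: backlog = 0

Answer: 4 2 3 0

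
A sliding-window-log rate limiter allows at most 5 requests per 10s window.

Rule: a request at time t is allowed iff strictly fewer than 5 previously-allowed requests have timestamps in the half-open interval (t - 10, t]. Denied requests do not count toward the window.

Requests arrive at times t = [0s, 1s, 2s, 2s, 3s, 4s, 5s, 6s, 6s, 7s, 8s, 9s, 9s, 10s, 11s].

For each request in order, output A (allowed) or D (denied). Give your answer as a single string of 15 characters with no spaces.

Tracking allowed requests in the window:
  req#1 t=0s: ALLOW
  req#2 t=1s: ALLOW
  req#3 t=2s: ALLOW
  req#4 t=2s: ALLOW
  req#5 t=3s: ALLOW
  req#6 t=4s: DENY
  req#7 t=5s: DENY
  req#8 t=6s: DENY
  req#9 t=6s: DENY
  req#10 t=7s: DENY
  req#11 t=8s: DENY
  req#12 t=9s: DENY
  req#13 t=9s: DENY
  req#14 t=10s: ALLOW
  req#15 t=11s: ALLOW

Answer: AAAAADDDDDDDDAA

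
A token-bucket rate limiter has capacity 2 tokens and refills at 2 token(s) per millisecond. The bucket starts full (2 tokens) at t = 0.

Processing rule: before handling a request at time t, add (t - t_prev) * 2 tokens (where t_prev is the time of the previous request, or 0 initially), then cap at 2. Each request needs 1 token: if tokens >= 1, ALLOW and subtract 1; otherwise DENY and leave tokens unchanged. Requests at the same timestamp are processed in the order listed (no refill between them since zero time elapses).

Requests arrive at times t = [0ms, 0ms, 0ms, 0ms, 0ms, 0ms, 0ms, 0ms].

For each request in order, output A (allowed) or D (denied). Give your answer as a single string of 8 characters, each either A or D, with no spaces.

Simulating step by step:
  req#1 t=0ms: ALLOW
  req#2 t=0ms: ALLOW
  req#3 t=0ms: DENY
  req#4 t=0ms: DENY
  req#5 t=0ms: DENY
  req#6 t=0ms: DENY
  req#7 t=0ms: DENY
  req#8 t=0ms: DENY

Answer: AADDDDDD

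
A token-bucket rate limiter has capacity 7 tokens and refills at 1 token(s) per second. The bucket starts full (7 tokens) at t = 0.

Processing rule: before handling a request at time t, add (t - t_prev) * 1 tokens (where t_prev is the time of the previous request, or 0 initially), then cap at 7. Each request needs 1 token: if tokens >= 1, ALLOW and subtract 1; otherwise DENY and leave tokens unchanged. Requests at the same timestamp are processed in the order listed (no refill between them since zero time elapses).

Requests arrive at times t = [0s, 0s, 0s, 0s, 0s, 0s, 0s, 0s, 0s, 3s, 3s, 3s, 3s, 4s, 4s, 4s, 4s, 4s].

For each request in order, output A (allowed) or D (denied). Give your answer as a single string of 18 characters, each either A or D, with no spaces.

Simulating step by step:
  req#1 t=0s: ALLOW
  req#2 t=0s: ALLOW
  req#3 t=0s: ALLOW
  req#4 t=0s: ALLOW
  req#5 t=0s: ALLOW
  req#6 t=0s: ALLOW
  req#7 t=0s: ALLOW
  req#8 t=0s: DENY
  req#9 t=0s: DENY
  req#10 t=3s: ALLOW
  req#11 t=3s: ALLOW
  req#12 t=3s: ALLOW
  req#13 t=3s: DENY
  req#14 t=4s: ALLOW
  req#15 t=4s: DENY
  req#16 t=4s: DENY
  req#17 t=4s: DENY
  req#18 t=4s: DENY

Answer: AAAAAAADDAAADADDDD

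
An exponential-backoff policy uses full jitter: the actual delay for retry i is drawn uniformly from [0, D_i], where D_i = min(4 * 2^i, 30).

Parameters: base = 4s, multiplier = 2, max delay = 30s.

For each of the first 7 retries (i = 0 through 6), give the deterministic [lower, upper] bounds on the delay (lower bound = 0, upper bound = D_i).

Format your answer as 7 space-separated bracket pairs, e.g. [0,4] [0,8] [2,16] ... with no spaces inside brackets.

Answer: [0,4] [0,8] [0,16] [0,30] [0,30] [0,30] [0,30]

Derivation:
Computing bounds per retry:
  i=0: D_i=min(4*2^0,30)=4, bounds=[0,4]
  i=1: D_i=min(4*2^1,30)=8, bounds=[0,8]
  i=2: D_i=min(4*2^2,30)=16, bounds=[0,16]
  i=3: D_i=min(4*2^3,30)=30, bounds=[0,30]
  i=4: D_i=min(4*2^4,30)=30, bounds=[0,30]
  i=5: D_i=min(4*2^5,30)=30, bounds=[0,30]
  i=6: D_i=min(4*2^6,30)=30, bounds=[0,30]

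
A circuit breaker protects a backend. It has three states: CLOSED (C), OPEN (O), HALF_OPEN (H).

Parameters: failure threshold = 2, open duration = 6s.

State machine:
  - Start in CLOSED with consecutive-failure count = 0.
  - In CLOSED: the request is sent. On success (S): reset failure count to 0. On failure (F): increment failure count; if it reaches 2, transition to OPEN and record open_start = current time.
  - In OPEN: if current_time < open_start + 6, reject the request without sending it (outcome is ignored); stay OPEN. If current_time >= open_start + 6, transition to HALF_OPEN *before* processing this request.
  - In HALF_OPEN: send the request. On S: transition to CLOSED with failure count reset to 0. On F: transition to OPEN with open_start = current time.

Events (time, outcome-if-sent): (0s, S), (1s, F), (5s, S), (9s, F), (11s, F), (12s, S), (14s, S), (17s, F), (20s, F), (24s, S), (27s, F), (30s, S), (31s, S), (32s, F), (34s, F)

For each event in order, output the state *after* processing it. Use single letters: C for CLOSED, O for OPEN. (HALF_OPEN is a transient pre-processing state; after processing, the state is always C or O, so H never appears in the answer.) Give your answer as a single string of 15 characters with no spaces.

State after each event:
  event#1 t=0s outcome=S: state=CLOSED
  event#2 t=1s outcome=F: state=CLOSED
  event#3 t=5s outcome=S: state=CLOSED
  event#4 t=9s outcome=F: state=CLOSED
  event#5 t=11s outcome=F: state=OPEN
  event#6 t=12s outcome=S: state=OPEN
  event#7 t=14s outcome=S: state=OPEN
  event#8 t=17s outcome=F: state=OPEN
  event#9 t=20s outcome=F: state=OPEN
  event#10 t=24s outcome=S: state=CLOSED
  event#11 t=27s outcome=F: state=CLOSED
  event#12 t=30s outcome=S: state=CLOSED
  event#13 t=31s outcome=S: state=CLOSED
  event#14 t=32s outcome=F: state=CLOSED
  event#15 t=34s outcome=F: state=OPEN

Answer: CCCCOOOOOCCCCCO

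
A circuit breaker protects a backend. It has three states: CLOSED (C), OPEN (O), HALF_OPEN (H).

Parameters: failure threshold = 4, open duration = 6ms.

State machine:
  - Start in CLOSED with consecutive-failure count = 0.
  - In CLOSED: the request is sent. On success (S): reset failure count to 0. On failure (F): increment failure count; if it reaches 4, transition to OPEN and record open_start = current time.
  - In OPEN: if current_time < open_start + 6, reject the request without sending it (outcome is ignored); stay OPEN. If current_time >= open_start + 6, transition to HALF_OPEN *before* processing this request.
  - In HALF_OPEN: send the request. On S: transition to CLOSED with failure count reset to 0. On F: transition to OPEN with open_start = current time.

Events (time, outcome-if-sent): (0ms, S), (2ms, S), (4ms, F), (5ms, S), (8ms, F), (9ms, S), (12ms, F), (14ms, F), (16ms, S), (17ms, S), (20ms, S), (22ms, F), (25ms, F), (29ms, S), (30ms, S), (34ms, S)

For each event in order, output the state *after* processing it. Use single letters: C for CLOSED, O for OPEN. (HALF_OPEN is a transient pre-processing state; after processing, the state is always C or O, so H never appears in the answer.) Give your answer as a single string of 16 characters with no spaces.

Answer: CCCCCCCCCCCCCCCC

Derivation:
State after each event:
  event#1 t=0ms outcome=S: state=CLOSED
  event#2 t=2ms outcome=S: state=CLOSED
  event#3 t=4ms outcome=F: state=CLOSED
  event#4 t=5ms outcome=S: state=CLOSED
  event#5 t=8ms outcome=F: state=CLOSED
  event#6 t=9ms outcome=S: state=CLOSED
  event#7 t=12ms outcome=F: state=CLOSED
  event#8 t=14ms outcome=F: state=CLOSED
  event#9 t=16ms outcome=S: state=CLOSED
  event#10 t=17ms outcome=S: state=CLOSED
  event#11 t=20ms outcome=S: state=CLOSED
  event#12 t=22ms outcome=F: state=CLOSED
  event#13 t=25ms outcome=F: state=CLOSED
  event#14 t=29ms outcome=S: state=CLOSED
  event#15 t=30ms outcome=S: state=CLOSED
  event#16 t=34ms outcome=S: state=CLOSED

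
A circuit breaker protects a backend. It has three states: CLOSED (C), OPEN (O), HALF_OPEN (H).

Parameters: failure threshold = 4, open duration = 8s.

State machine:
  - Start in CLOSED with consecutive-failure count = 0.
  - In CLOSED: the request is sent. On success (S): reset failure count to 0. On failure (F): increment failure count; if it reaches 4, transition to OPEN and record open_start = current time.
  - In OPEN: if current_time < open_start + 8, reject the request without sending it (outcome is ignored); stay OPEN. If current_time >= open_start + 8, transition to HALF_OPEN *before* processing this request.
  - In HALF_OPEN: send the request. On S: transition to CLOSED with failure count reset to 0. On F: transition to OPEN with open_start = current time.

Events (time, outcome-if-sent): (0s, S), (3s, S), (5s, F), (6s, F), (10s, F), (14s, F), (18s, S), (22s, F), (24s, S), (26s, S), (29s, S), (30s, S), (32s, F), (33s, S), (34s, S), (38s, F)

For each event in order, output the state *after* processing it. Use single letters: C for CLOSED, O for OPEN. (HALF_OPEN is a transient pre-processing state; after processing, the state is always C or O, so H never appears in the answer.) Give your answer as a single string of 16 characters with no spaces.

Answer: CCCCCOOOOOOCCCCC

Derivation:
State after each event:
  event#1 t=0s outcome=S: state=CLOSED
  event#2 t=3s outcome=S: state=CLOSED
  event#3 t=5s outcome=F: state=CLOSED
  event#4 t=6s outcome=F: state=CLOSED
  event#5 t=10s outcome=F: state=CLOSED
  event#6 t=14s outcome=F: state=OPEN
  event#7 t=18s outcome=S: state=OPEN
  event#8 t=22s outcome=F: state=OPEN
  event#9 t=24s outcome=S: state=OPEN
  event#10 t=26s outcome=S: state=OPEN
  event#11 t=29s outcome=S: state=OPEN
  event#12 t=30s outcome=S: state=CLOSED
  event#13 t=32s outcome=F: state=CLOSED
  event#14 t=33s outcome=S: state=CLOSED
  event#15 t=34s outcome=S: state=CLOSED
  event#16 t=38s outcome=F: state=CLOSED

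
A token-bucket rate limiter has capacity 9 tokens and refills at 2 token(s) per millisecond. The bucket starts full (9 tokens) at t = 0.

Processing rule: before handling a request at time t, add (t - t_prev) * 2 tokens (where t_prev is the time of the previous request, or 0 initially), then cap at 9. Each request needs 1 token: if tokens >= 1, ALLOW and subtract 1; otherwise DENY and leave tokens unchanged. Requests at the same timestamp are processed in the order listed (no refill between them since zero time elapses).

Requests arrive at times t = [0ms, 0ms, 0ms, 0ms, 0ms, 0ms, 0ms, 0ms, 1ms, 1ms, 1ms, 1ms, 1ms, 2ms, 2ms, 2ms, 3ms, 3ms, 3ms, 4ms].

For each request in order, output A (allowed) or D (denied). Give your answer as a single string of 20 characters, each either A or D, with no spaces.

Answer: AAAAAAAAAAADDAADAADA

Derivation:
Simulating step by step:
  req#1 t=0ms: ALLOW
  req#2 t=0ms: ALLOW
  req#3 t=0ms: ALLOW
  req#4 t=0ms: ALLOW
  req#5 t=0ms: ALLOW
  req#6 t=0ms: ALLOW
  req#7 t=0ms: ALLOW
  req#8 t=0ms: ALLOW
  req#9 t=1ms: ALLOW
  req#10 t=1ms: ALLOW
  req#11 t=1ms: ALLOW
  req#12 t=1ms: DENY
  req#13 t=1ms: DENY
  req#14 t=2ms: ALLOW
  req#15 t=2ms: ALLOW
  req#16 t=2ms: DENY
  req#17 t=3ms: ALLOW
  req#18 t=3ms: ALLOW
  req#19 t=3ms: DENY
  req#20 t=4ms: ALLOW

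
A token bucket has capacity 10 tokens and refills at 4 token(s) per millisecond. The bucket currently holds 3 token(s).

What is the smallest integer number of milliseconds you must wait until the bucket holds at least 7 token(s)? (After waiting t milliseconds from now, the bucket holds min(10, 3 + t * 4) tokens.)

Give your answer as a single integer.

Need 3 + t * 4 >= 7, so t >= 4/4.
Smallest integer t = ceil(4/4) = 1.

Answer: 1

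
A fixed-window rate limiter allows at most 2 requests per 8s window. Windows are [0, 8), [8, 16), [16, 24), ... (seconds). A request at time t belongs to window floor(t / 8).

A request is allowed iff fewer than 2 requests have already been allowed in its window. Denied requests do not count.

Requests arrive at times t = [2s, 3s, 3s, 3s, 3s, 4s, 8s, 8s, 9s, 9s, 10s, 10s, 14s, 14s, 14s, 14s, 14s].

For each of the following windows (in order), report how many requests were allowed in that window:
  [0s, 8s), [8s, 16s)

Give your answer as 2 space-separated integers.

Answer: 2 2

Derivation:
Processing requests:
  req#1 t=2s (window 0): ALLOW
  req#2 t=3s (window 0): ALLOW
  req#3 t=3s (window 0): DENY
  req#4 t=3s (window 0): DENY
  req#5 t=3s (window 0): DENY
  req#6 t=4s (window 0): DENY
  req#7 t=8s (window 1): ALLOW
  req#8 t=8s (window 1): ALLOW
  req#9 t=9s (window 1): DENY
  req#10 t=9s (window 1): DENY
  req#11 t=10s (window 1): DENY
  req#12 t=10s (window 1): DENY
  req#13 t=14s (window 1): DENY
  req#14 t=14s (window 1): DENY
  req#15 t=14s (window 1): DENY
  req#16 t=14s (window 1): DENY
  req#17 t=14s (window 1): DENY

Allowed counts by window: 2 2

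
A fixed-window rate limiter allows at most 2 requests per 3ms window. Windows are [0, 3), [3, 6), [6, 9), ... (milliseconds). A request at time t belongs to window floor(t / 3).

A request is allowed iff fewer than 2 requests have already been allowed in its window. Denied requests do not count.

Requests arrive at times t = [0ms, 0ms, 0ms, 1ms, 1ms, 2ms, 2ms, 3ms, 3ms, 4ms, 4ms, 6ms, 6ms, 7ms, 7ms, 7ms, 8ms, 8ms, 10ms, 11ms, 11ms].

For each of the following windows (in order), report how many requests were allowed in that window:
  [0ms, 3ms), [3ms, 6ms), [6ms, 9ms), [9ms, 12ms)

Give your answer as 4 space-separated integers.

Answer: 2 2 2 2

Derivation:
Processing requests:
  req#1 t=0ms (window 0): ALLOW
  req#2 t=0ms (window 0): ALLOW
  req#3 t=0ms (window 0): DENY
  req#4 t=1ms (window 0): DENY
  req#5 t=1ms (window 0): DENY
  req#6 t=2ms (window 0): DENY
  req#7 t=2ms (window 0): DENY
  req#8 t=3ms (window 1): ALLOW
  req#9 t=3ms (window 1): ALLOW
  req#10 t=4ms (window 1): DENY
  req#11 t=4ms (window 1): DENY
  req#12 t=6ms (window 2): ALLOW
  req#13 t=6ms (window 2): ALLOW
  req#14 t=7ms (window 2): DENY
  req#15 t=7ms (window 2): DENY
  req#16 t=7ms (window 2): DENY
  req#17 t=8ms (window 2): DENY
  req#18 t=8ms (window 2): DENY
  req#19 t=10ms (window 3): ALLOW
  req#20 t=11ms (window 3): ALLOW
  req#21 t=11ms (window 3): DENY

Allowed counts by window: 2 2 2 2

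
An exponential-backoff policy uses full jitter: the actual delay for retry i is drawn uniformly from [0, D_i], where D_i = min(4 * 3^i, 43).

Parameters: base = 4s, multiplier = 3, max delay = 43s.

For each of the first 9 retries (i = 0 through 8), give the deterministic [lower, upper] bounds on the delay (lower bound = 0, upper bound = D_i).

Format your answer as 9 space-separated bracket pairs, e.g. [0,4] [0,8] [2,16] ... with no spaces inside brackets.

Computing bounds per retry:
  i=0: D_i=min(4*3^0,43)=4, bounds=[0,4]
  i=1: D_i=min(4*3^1,43)=12, bounds=[0,12]
  i=2: D_i=min(4*3^2,43)=36, bounds=[0,36]
  i=3: D_i=min(4*3^3,43)=43, bounds=[0,43]
  i=4: D_i=min(4*3^4,43)=43, bounds=[0,43]
  i=5: D_i=min(4*3^5,43)=43, bounds=[0,43]
  i=6: D_i=min(4*3^6,43)=43, bounds=[0,43]
  i=7: D_i=min(4*3^7,43)=43, bounds=[0,43]
  i=8: D_i=min(4*3^8,43)=43, bounds=[0,43]

Answer: [0,4] [0,12] [0,36] [0,43] [0,43] [0,43] [0,43] [0,43] [0,43]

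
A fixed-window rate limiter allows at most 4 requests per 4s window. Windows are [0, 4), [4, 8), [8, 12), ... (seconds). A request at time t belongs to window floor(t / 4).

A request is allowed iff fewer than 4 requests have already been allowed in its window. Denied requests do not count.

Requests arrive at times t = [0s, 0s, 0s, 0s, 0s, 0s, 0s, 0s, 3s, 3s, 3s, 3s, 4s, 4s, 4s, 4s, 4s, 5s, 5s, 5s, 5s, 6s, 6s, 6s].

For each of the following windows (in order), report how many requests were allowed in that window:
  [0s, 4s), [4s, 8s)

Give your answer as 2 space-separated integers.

Answer: 4 4

Derivation:
Processing requests:
  req#1 t=0s (window 0): ALLOW
  req#2 t=0s (window 0): ALLOW
  req#3 t=0s (window 0): ALLOW
  req#4 t=0s (window 0): ALLOW
  req#5 t=0s (window 0): DENY
  req#6 t=0s (window 0): DENY
  req#7 t=0s (window 0): DENY
  req#8 t=0s (window 0): DENY
  req#9 t=3s (window 0): DENY
  req#10 t=3s (window 0): DENY
  req#11 t=3s (window 0): DENY
  req#12 t=3s (window 0): DENY
  req#13 t=4s (window 1): ALLOW
  req#14 t=4s (window 1): ALLOW
  req#15 t=4s (window 1): ALLOW
  req#16 t=4s (window 1): ALLOW
  req#17 t=4s (window 1): DENY
  req#18 t=5s (window 1): DENY
  req#19 t=5s (window 1): DENY
  req#20 t=5s (window 1): DENY
  req#21 t=5s (window 1): DENY
  req#22 t=6s (window 1): DENY
  req#23 t=6s (window 1): DENY
  req#24 t=6s (window 1): DENY

Allowed counts by window: 4 4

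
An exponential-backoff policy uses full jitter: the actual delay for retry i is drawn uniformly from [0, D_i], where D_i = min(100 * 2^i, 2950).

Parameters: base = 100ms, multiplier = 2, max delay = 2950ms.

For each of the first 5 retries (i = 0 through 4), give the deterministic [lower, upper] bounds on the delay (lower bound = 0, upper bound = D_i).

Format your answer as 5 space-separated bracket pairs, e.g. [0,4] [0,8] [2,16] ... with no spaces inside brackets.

Computing bounds per retry:
  i=0: D_i=min(100*2^0,2950)=100, bounds=[0,100]
  i=1: D_i=min(100*2^1,2950)=200, bounds=[0,200]
  i=2: D_i=min(100*2^2,2950)=400, bounds=[0,400]
  i=3: D_i=min(100*2^3,2950)=800, bounds=[0,800]
  i=4: D_i=min(100*2^4,2950)=1600, bounds=[0,1600]

Answer: [0,100] [0,200] [0,400] [0,800] [0,1600]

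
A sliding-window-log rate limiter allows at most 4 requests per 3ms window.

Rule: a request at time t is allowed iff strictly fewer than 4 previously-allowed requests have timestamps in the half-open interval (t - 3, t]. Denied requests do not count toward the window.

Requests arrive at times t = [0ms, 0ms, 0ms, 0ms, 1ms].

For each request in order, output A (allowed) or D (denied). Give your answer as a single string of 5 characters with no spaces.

Tracking allowed requests in the window:
  req#1 t=0ms: ALLOW
  req#2 t=0ms: ALLOW
  req#3 t=0ms: ALLOW
  req#4 t=0ms: ALLOW
  req#5 t=1ms: DENY

Answer: AAAAD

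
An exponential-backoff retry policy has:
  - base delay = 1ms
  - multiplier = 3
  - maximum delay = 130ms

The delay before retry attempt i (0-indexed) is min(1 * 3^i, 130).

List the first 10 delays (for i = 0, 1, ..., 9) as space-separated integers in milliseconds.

Computing each delay:
  i=0: min(1*3^0, 130) = 1
  i=1: min(1*3^1, 130) = 3
  i=2: min(1*3^2, 130) = 9
  i=3: min(1*3^3, 130) = 27
  i=4: min(1*3^4, 130) = 81
  i=5: min(1*3^5, 130) = 130
  i=6: min(1*3^6, 130) = 130
  i=7: min(1*3^7, 130) = 130
  i=8: min(1*3^8, 130) = 130
  i=9: min(1*3^9, 130) = 130

Answer: 1 3 9 27 81 130 130 130 130 130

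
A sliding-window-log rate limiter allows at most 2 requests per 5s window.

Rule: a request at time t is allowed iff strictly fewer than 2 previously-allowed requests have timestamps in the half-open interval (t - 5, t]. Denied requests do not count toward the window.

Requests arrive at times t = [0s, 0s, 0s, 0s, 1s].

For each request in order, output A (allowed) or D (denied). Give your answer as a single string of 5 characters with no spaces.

Answer: AADDD

Derivation:
Tracking allowed requests in the window:
  req#1 t=0s: ALLOW
  req#2 t=0s: ALLOW
  req#3 t=0s: DENY
  req#4 t=0s: DENY
  req#5 t=1s: DENY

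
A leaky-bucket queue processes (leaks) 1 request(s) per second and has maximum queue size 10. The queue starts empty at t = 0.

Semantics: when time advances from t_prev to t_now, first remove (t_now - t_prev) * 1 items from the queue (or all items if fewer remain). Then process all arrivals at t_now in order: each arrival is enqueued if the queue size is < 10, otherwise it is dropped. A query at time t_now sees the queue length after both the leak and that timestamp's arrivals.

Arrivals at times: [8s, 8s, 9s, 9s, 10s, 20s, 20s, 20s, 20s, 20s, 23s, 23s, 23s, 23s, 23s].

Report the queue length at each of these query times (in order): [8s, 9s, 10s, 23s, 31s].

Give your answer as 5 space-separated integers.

Queue lengths at query times:
  query t=8s: backlog = 2
  query t=9s: backlog = 3
  query t=10s: backlog = 3
  query t=23s: backlog = 7
  query t=31s: backlog = 0

Answer: 2 3 3 7 0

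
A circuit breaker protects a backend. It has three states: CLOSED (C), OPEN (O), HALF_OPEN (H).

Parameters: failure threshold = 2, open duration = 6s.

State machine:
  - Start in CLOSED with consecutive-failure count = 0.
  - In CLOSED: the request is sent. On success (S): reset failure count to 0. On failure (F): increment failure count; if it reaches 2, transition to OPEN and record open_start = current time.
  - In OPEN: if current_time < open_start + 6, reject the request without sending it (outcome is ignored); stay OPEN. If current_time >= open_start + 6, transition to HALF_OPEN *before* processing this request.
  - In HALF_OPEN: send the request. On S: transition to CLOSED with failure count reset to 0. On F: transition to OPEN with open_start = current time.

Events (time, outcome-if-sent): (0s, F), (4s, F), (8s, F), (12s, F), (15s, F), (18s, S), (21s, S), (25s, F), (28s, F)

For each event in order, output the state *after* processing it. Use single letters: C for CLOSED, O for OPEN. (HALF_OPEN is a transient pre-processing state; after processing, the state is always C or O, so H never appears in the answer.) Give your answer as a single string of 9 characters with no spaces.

State after each event:
  event#1 t=0s outcome=F: state=CLOSED
  event#2 t=4s outcome=F: state=OPEN
  event#3 t=8s outcome=F: state=OPEN
  event#4 t=12s outcome=F: state=OPEN
  event#5 t=15s outcome=F: state=OPEN
  event#6 t=18s outcome=S: state=CLOSED
  event#7 t=21s outcome=S: state=CLOSED
  event#8 t=25s outcome=F: state=CLOSED
  event#9 t=28s outcome=F: state=OPEN

Answer: COOOOCCCO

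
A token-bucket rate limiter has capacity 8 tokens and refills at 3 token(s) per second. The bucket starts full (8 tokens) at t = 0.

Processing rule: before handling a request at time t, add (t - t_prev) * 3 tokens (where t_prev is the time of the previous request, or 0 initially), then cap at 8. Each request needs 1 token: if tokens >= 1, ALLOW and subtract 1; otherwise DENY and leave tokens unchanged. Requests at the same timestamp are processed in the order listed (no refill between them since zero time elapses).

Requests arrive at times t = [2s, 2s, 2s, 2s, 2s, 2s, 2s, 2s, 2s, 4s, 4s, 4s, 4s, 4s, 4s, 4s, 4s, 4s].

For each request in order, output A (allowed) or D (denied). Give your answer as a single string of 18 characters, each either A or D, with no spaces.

Simulating step by step:
  req#1 t=2s: ALLOW
  req#2 t=2s: ALLOW
  req#3 t=2s: ALLOW
  req#4 t=2s: ALLOW
  req#5 t=2s: ALLOW
  req#6 t=2s: ALLOW
  req#7 t=2s: ALLOW
  req#8 t=2s: ALLOW
  req#9 t=2s: DENY
  req#10 t=4s: ALLOW
  req#11 t=4s: ALLOW
  req#12 t=4s: ALLOW
  req#13 t=4s: ALLOW
  req#14 t=4s: ALLOW
  req#15 t=4s: ALLOW
  req#16 t=4s: DENY
  req#17 t=4s: DENY
  req#18 t=4s: DENY

Answer: AAAAAAAADAAAAAADDD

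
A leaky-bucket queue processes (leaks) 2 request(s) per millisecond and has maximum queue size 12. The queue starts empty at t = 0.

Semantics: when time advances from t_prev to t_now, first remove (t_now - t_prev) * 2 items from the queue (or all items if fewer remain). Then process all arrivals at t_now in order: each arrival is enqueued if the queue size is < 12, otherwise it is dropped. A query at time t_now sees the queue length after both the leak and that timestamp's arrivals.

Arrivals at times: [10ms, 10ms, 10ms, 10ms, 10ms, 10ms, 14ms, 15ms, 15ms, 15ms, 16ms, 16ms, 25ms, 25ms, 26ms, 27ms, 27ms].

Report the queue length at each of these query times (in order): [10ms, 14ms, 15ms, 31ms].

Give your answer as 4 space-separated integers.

Answer: 6 1 3 0

Derivation:
Queue lengths at query times:
  query t=10ms: backlog = 6
  query t=14ms: backlog = 1
  query t=15ms: backlog = 3
  query t=31ms: backlog = 0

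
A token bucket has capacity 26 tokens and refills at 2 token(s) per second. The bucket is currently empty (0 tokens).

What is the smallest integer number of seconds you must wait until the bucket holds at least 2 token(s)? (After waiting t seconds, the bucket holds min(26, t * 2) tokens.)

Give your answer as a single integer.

Answer: 1

Derivation:
Need t * 2 >= 2, so t >= 2/2.
Smallest integer t = ceil(2/2) = 1.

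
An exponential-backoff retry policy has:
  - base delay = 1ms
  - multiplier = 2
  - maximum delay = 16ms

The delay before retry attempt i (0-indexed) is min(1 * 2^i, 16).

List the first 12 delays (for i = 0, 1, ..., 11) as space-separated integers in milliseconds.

Computing each delay:
  i=0: min(1*2^0, 16) = 1
  i=1: min(1*2^1, 16) = 2
  i=2: min(1*2^2, 16) = 4
  i=3: min(1*2^3, 16) = 8
  i=4: min(1*2^4, 16) = 16
  i=5: min(1*2^5, 16) = 16
  i=6: min(1*2^6, 16) = 16
  i=7: min(1*2^7, 16) = 16
  i=8: min(1*2^8, 16) = 16
  i=9: min(1*2^9, 16) = 16
  i=10: min(1*2^10, 16) = 16
  i=11: min(1*2^11, 16) = 16

Answer: 1 2 4 8 16 16 16 16 16 16 16 16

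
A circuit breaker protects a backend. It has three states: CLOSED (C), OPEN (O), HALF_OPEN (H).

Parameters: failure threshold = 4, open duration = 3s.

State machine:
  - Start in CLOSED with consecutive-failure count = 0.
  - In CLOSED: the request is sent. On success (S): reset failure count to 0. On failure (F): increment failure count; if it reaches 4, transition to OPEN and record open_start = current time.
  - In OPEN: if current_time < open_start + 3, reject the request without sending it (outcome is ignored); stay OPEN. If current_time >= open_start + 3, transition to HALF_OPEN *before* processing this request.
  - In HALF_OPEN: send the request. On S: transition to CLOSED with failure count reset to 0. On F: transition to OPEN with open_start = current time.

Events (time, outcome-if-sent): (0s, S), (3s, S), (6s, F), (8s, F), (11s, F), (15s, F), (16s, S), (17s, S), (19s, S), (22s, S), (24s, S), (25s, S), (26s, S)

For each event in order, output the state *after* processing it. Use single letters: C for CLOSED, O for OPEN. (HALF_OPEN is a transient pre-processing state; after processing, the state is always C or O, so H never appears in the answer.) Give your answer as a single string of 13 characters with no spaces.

Answer: CCCCCOOOCCCCC

Derivation:
State after each event:
  event#1 t=0s outcome=S: state=CLOSED
  event#2 t=3s outcome=S: state=CLOSED
  event#3 t=6s outcome=F: state=CLOSED
  event#4 t=8s outcome=F: state=CLOSED
  event#5 t=11s outcome=F: state=CLOSED
  event#6 t=15s outcome=F: state=OPEN
  event#7 t=16s outcome=S: state=OPEN
  event#8 t=17s outcome=S: state=OPEN
  event#9 t=19s outcome=S: state=CLOSED
  event#10 t=22s outcome=S: state=CLOSED
  event#11 t=24s outcome=S: state=CLOSED
  event#12 t=25s outcome=S: state=CLOSED
  event#13 t=26s outcome=S: state=CLOSED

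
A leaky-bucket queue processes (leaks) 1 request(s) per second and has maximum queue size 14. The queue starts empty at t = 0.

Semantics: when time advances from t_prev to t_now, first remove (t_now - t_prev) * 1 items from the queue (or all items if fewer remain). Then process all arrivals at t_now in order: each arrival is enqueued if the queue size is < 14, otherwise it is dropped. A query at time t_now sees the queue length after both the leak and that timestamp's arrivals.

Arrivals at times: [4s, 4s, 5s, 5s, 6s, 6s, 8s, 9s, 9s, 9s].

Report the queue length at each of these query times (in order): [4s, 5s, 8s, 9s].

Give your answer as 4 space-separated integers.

Queue lengths at query times:
  query t=4s: backlog = 2
  query t=5s: backlog = 3
  query t=8s: backlog = 3
  query t=9s: backlog = 5

Answer: 2 3 3 5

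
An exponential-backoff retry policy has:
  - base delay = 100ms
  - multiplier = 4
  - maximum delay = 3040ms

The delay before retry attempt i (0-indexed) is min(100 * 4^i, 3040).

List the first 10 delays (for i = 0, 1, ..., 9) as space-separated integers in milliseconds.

Answer: 100 400 1600 3040 3040 3040 3040 3040 3040 3040

Derivation:
Computing each delay:
  i=0: min(100*4^0, 3040) = 100
  i=1: min(100*4^1, 3040) = 400
  i=2: min(100*4^2, 3040) = 1600
  i=3: min(100*4^3, 3040) = 3040
  i=4: min(100*4^4, 3040) = 3040
  i=5: min(100*4^5, 3040) = 3040
  i=6: min(100*4^6, 3040) = 3040
  i=7: min(100*4^7, 3040) = 3040
  i=8: min(100*4^8, 3040) = 3040
  i=9: min(100*4^9, 3040) = 3040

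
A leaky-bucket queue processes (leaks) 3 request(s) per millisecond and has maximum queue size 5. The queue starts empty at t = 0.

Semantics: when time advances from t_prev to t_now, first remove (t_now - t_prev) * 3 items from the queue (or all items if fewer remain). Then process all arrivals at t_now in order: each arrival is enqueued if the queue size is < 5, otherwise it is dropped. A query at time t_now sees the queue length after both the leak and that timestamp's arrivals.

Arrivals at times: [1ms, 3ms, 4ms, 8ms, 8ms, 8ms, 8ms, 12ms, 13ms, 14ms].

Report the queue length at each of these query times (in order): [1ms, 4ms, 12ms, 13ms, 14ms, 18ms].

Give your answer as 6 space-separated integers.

Queue lengths at query times:
  query t=1ms: backlog = 1
  query t=4ms: backlog = 1
  query t=12ms: backlog = 1
  query t=13ms: backlog = 1
  query t=14ms: backlog = 1
  query t=18ms: backlog = 0

Answer: 1 1 1 1 1 0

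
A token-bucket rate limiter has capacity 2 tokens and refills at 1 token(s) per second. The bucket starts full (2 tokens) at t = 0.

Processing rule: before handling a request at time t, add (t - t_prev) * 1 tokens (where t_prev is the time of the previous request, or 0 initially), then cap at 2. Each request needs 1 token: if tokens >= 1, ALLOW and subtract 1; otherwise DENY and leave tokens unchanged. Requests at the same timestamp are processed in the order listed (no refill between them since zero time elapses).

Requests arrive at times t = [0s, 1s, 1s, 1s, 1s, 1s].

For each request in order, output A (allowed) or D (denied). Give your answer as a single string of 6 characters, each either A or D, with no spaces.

Simulating step by step:
  req#1 t=0s: ALLOW
  req#2 t=1s: ALLOW
  req#3 t=1s: ALLOW
  req#4 t=1s: DENY
  req#5 t=1s: DENY
  req#6 t=1s: DENY

Answer: AAADDD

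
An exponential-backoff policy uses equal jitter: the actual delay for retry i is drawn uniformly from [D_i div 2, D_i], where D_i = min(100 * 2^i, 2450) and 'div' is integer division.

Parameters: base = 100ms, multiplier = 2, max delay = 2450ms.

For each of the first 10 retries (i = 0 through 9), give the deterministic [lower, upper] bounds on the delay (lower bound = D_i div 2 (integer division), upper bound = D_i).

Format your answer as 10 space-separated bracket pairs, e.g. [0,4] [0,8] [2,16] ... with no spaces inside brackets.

Answer: [50,100] [100,200] [200,400] [400,800] [800,1600] [1225,2450] [1225,2450] [1225,2450] [1225,2450] [1225,2450]

Derivation:
Computing bounds per retry:
  i=0: D_i=min(100*2^0,2450)=100, bounds=[50,100]
  i=1: D_i=min(100*2^1,2450)=200, bounds=[100,200]
  i=2: D_i=min(100*2^2,2450)=400, bounds=[200,400]
  i=3: D_i=min(100*2^3,2450)=800, bounds=[400,800]
  i=4: D_i=min(100*2^4,2450)=1600, bounds=[800,1600]
  i=5: D_i=min(100*2^5,2450)=2450, bounds=[1225,2450]
  i=6: D_i=min(100*2^6,2450)=2450, bounds=[1225,2450]
  i=7: D_i=min(100*2^7,2450)=2450, bounds=[1225,2450]
  i=8: D_i=min(100*2^8,2450)=2450, bounds=[1225,2450]
  i=9: D_i=min(100*2^9,2450)=2450, bounds=[1225,2450]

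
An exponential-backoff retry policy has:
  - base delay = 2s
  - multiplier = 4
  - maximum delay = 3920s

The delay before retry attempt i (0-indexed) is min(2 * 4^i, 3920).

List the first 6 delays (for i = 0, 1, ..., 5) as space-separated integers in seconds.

Computing each delay:
  i=0: min(2*4^0, 3920) = 2
  i=1: min(2*4^1, 3920) = 8
  i=2: min(2*4^2, 3920) = 32
  i=3: min(2*4^3, 3920) = 128
  i=4: min(2*4^4, 3920) = 512
  i=5: min(2*4^5, 3920) = 2048

Answer: 2 8 32 128 512 2048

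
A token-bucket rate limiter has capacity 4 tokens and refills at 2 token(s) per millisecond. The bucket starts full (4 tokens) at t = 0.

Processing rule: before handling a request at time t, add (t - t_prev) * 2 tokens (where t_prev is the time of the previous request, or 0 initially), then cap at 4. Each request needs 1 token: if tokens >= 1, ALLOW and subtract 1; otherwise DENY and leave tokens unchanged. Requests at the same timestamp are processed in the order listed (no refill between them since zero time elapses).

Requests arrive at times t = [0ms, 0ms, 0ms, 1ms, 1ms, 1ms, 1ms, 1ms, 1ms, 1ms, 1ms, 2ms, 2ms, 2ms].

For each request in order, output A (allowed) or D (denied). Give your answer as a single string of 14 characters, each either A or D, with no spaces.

Answer: AAAAAADDDDDAAD

Derivation:
Simulating step by step:
  req#1 t=0ms: ALLOW
  req#2 t=0ms: ALLOW
  req#3 t=0ms: ALLOW
  req#4 t=1ms: ALLOW
  req#5 t=1ms: ALLOW
  req#6 t=1ms: ALLOW
  req#7 t=1ms: DENY
  req#8 t=1ms: DENY
  req#9 t=1ms: DENY
  req#10 t=1ms: DENY
  req#11 t=1ms: DENY
  req#12 t=2ms: ALLOW
  req#13 t=2ms: ALLOW
  req#14 t=2ms: DENY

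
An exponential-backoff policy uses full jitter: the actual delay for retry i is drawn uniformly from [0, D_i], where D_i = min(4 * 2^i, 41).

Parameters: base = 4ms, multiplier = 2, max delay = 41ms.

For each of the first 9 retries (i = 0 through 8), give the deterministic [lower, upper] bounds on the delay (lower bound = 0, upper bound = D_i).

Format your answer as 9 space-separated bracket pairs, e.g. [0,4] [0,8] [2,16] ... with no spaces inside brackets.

Answer: [0,4] [0,8] [0,16] [0,32] [0,41] [0,41] [0,41] [0,41] [0,41]

Derivation:
Computing bounds per retry:
  i=0: D_i=min(4*2^0,41)=4, bounds=[0,4]
  i=1: D_i=min(4*2^1,41)=8, bounds=[0,8]
  i=2: D_i=min(4*2^2,41)=16, bounds=[0,16]
  i=3: D_i=min(4*2^3,41)=32, bounds=[0,32]
  i=4: D_i=min(4*2^4,41)=41, bounds=[0,41]
  i=5: D_i=min(4*2^5,41)=41, bounds=[0,41]
  i=6: D_i=min(4*2^6,41)=41, bounds=[0,41]
  i=7: D_i=min(4*2^7,41)=41, bounds=[0,41]
  i=8: D_i=min(4*2^8,41)=41, bounds=[0,41]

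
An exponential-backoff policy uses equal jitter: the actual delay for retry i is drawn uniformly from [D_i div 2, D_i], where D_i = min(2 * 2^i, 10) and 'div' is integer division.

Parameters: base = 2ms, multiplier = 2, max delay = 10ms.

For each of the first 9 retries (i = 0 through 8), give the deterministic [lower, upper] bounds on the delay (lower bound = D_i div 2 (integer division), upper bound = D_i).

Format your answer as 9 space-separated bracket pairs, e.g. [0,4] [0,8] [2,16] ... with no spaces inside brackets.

Computing bounds per retry:
  i=0: D_i=min(2*2^0,10)=2, bounds=[1,2]
  i=1: D_i=min(2*2^1,10)=4, bounds=[2,4]
  i=2: D_i=min(2*2^2,10)=8, bounds=[4,8]
  i=3: D_i=min(2*2^3,10)=10, bounds=[5,10]
  i=4: D_i=min(2*2^4,10)=10, bounds=[5,10]
  i=5: D_i=min(2*2^5,10)=10, bounds=[5,10]
  i=6: D_i=min(2*2^6,10)=10, bounds=[5,10]
  i=7: D_i=min(2*2^7,10)=10, bounds=[5,10]
  i=8: D_i=min(2*2^8,10)=10, bounds=[5,10]

Answer: [1,2] [2,4] [4,8] [5,10] [5,10] [5,10] [5,10] [5,10] [5,10]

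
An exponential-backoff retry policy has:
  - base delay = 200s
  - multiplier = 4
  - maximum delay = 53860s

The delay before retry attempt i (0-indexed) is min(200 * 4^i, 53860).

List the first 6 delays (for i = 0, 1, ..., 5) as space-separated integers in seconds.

Answer: 200 800 3200 12800 51200 53860

Derivation:
Computing each delay:
  i=0: min(200*4^0, 53860) = 200
  i=1: min(200*4^1, 53860) = 800
  i=2: min(200*4^2, 53860) = 3200
  i=3: min(200*4^3, 53860) = 12800
  i=4: min(200*4^4, 53860) = 51200
  i=5: min(200*4^5, 53860) = 53860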